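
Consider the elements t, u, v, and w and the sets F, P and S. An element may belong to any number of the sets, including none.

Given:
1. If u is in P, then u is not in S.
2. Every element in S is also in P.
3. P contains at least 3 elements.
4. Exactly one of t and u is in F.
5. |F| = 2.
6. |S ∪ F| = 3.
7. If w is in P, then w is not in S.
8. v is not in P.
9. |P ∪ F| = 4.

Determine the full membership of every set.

F = {u, v}; P = {t, u, w}; S = {t}

From (8): v ∉ P.
(2) contrapositive: v ∉ S.
(3): only 3 candidates remain for P, so all are in.
(7): w ∉ S.
(1): u ∉ S.
Suppose t ∈ F: no assignment then satisfies all the clues, so t ∉ F.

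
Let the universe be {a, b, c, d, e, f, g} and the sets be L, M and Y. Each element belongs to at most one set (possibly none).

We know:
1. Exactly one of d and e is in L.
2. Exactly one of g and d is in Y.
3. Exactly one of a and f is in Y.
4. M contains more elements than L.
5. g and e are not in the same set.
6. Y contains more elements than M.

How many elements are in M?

2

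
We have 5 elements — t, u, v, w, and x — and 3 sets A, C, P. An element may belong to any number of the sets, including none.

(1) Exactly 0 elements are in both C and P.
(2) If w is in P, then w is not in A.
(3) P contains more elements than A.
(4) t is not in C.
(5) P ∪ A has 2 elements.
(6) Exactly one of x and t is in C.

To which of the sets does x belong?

From (4): t ∉ C.
(6) (exactly one): x ∈ C.
Suppose x ∈ A: no assignment then satisfies all the clues, so x ∉ A.

x: C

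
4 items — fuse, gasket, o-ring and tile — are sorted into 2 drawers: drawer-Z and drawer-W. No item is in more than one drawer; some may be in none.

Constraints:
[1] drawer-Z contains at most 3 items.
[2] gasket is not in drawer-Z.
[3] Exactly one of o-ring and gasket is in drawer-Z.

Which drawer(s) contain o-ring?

o-ring: drawer-Z

From (2): gasket ∉ drawer-Z.
(3) (exactly one): o-ring ∈ drawer-Z.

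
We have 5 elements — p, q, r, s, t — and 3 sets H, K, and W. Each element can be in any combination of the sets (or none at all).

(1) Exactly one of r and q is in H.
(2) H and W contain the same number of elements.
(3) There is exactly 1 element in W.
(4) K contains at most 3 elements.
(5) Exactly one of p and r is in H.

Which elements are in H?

H = {r}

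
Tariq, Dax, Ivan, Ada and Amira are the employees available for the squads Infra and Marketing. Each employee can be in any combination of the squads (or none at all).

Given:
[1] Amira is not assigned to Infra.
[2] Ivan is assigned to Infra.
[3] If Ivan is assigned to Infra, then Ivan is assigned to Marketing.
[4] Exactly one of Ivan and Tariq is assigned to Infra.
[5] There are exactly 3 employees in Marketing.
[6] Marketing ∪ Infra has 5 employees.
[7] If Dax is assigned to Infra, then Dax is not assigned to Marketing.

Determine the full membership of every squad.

From (1): Amira ∉ Infra.
From (2): Ivan ∈ Infra.
(3): Ivan ∈ Marketing.
(4) (exactly one): Tariq ∉ Infra.
Suppose Tariq ∉ Marketing: no assignment then satisfies all the clues, so Tariq ∈ Marketing.

Infra = {Ada, Dax, Ivan}; Marketing = {Amira, Ivan, Tariq}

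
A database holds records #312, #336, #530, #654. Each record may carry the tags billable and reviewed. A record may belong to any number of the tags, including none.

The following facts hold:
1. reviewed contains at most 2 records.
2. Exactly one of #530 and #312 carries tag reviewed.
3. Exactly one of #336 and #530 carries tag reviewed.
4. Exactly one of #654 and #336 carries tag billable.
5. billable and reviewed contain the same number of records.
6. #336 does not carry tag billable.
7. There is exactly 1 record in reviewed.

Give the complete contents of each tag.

From (6): #336 ∉ billable.
(4) (exactly one): #654 ∈ billable.
Suppose #312 ∈ billable: no assignment then satisfies all the clues, so #312 ∉ billable.

billable = {#654}; reviewed = {#530}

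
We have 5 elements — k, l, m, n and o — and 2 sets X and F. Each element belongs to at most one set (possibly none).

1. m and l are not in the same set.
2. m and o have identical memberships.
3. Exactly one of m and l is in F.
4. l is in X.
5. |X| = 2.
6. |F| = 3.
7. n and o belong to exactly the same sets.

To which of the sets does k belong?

k: X

From (4): l ∈ X.
(1): m ∉ X.
(2): o matches m: o ∉ X.
(3) (exactly one): m ∈ F.
(7): n matches o: n ∉ X.
(2): o matches m: o ∈ F.
(5): only 2 candidates remain for X, so all are in.
(6): only 3 candidates remain for F, so all are in.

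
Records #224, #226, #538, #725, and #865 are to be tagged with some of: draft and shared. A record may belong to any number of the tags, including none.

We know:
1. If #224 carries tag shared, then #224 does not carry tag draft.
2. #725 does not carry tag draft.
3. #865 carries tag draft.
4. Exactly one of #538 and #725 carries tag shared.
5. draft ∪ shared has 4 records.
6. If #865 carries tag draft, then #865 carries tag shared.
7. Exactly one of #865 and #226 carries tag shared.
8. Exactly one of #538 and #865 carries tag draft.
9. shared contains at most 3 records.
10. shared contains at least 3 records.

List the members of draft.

draft = {#226, #865}

From (2): #725 ∉ draft.
From (3): #865 ∈ draft.
(6): #865 ∈ shared.
(7) (exactly one): #226 ∉ shared.
(8) (exactly one): #538 ∉ draft.
Suppose #224 ∈ draft: no assignment then satisfies all the clues, so #224 ∉ draft.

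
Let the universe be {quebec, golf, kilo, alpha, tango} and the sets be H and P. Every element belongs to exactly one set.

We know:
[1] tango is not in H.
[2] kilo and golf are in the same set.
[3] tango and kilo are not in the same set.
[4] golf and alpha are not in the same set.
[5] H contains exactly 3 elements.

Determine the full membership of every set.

H = {golf, kilo, quebec}; P = {alpha, tango}

From (1): tango ∉ H.
Only one set left: tango ∈ P.
(3): kilo ∉ P.
Only one set left: kilo ∈ H.
(2): golf matches kilo: golf ∈ H.
(4): alpha ∉ H.
(5): only 3 candidates remain for H, so all are in.
Only one set left: alpha ∈ P.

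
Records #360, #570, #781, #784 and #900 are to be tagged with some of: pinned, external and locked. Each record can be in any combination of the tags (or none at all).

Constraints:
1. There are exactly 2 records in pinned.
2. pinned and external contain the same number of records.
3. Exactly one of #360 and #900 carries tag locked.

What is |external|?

2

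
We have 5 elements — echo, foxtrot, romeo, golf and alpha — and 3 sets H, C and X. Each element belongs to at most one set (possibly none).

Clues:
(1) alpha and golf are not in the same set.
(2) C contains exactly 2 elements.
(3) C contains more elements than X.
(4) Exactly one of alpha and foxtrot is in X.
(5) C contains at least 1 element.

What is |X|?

1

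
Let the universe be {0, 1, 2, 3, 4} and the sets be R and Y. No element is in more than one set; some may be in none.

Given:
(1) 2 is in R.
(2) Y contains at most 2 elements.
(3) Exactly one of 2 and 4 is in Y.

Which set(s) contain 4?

From (1): 2 ∈ R.
(3) (exactly one): 4 ∈ Y.

4: Y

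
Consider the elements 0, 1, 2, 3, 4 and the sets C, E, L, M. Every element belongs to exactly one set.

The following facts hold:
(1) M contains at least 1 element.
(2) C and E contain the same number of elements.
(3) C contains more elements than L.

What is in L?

L = {}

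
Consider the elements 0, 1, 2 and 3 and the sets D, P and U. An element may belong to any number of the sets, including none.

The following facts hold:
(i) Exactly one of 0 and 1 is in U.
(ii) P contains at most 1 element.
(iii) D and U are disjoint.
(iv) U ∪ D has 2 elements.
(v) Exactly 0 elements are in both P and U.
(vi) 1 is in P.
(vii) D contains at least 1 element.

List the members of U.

U = {0}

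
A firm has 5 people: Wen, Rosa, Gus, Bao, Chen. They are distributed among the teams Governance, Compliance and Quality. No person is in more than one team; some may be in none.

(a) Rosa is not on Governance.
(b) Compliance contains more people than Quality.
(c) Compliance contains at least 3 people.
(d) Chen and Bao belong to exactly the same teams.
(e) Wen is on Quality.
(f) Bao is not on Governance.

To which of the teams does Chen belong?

From (a): Rosa ∉ Governance.
From (e): Wen ∈ Quality.
From (f): Bao ∉ Governance.
(d): Chen matches Bao: Chen ∉ Governance.
Suppose Chen ∉ Compliance: no assignment then satisfies all the clues, so Chen ∈ Compliance.

Chen: Compliance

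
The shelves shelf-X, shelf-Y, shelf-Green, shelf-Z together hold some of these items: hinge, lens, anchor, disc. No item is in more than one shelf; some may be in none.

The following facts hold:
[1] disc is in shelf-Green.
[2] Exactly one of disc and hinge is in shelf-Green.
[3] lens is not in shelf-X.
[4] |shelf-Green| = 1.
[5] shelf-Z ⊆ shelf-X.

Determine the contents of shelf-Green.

From (1): disc ∈ shelf-Green.
From (3): lens ∉ shelf-X.
(2) (exactly one): hinge ∉ shelf-Green.
(4): shelf-Green already has 1, so the rest are out.
(5) contrapositive: lens ∉ shelf-Z.

shelf-Green = {disc}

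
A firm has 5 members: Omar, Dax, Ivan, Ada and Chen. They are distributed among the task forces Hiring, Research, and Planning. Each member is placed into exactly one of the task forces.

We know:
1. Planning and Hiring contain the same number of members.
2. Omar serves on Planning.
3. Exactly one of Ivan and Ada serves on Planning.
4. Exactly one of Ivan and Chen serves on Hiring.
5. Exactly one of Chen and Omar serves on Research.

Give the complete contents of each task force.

From (2): Omar ∈ Planning.
(5) (exactly one): Chen ∈ Research.
(4) (exactly one): Ivan ∈ Hiring.
(3) (exactly one): Ada ∈ Planning.
Suppose Dax ∉ Hiring: no assignment then satisfies all the clues, so Dax ∈ Hiring.

Hiring = {Dax, Ivan}; Research = {Chen}; Planning = {Ada, Omar}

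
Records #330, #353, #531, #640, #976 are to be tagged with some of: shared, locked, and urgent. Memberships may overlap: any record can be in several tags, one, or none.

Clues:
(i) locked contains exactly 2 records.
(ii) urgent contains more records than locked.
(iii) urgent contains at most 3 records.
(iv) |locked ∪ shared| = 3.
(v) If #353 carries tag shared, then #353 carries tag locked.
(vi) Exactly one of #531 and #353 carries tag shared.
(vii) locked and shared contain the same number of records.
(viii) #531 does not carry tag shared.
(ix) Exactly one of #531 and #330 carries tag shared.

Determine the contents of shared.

shared = {#330, #353}

From (viii): #531 ∉ shared.
(vi) (exactly one): #353 ∈ shared.
(ix) (exactly one): #330 ∈ shared.
(v): #353 ∈ locked.
Suppose #640 ∈ shared: no assignment then satisfies all the clues, so #640 ∉ shared.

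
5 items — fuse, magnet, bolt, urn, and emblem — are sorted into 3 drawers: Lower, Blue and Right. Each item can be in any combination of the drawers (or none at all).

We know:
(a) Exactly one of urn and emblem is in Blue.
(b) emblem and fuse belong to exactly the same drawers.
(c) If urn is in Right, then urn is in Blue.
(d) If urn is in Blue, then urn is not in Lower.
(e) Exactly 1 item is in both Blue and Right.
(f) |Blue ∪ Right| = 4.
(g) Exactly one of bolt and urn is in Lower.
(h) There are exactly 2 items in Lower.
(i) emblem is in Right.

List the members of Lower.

Lower = {bolt, magnet}

From (i): emblem ∈ Right.
(b): fuse matches emblem: fuse ∈ Right.
Suppose fuse ∈ Lower: no assignment then satisfies all the clues, so fuse ∉ Lower.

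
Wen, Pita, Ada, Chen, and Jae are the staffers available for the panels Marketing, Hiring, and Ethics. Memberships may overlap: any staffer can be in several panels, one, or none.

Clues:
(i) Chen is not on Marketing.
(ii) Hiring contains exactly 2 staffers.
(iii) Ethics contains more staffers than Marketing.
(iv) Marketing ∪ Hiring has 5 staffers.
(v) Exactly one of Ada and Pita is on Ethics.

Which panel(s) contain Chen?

From (i): Chen ∉ Marketing.
Suppose Chen ∉ Hiring: no assignment then satisfies all the clues, so Chen ∈ Hiring.

Chen: Ethics, Hiring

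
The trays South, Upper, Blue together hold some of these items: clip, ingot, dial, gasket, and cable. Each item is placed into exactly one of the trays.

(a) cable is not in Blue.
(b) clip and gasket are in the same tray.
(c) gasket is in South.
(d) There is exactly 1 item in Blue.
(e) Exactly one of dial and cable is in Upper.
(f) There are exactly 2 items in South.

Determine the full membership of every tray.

From (a): cable ∉ Blue.
From (c): gasket ∈ South.
(b): clip matches gasket: clip ∈ South.
(f): South already has 2, so the rest are out.
Only one tray left: cable ∈ Upper.
(e) (exactly one): dial ∉ Upper.
Only one tray left: dial ∈ Blue.
(d): Blue already has 1, so the rest are out.
Only one tray left: ingot ∈ Upper.

South = {clip, gasket}; Upper = {cable, ingot}; Blue = {dial}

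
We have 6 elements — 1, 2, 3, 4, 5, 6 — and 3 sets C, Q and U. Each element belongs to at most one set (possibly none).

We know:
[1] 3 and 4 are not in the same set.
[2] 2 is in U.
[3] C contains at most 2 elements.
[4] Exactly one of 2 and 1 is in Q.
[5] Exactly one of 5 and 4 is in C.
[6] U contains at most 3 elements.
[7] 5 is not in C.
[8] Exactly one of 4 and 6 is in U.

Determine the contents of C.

C = {4}

From (2): 2 ∈ U.
From (7): 5 ∉ C.
(4) (exactly one): 1 ∈ Q.
(5) (exactly one): 4 ∈ C.
(8) (exactly one): 6 ∈ U.
(1): 3 ∉ C.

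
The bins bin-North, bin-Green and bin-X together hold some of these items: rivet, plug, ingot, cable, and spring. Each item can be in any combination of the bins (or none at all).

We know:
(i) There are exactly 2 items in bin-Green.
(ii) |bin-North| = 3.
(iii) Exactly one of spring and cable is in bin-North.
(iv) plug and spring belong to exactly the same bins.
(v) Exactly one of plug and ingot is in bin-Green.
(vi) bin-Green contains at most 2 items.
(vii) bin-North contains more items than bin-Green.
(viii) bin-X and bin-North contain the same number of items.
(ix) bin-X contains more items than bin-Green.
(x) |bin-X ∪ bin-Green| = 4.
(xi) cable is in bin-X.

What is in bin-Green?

bin-Green = {cable, ingot}

From (xi): cable ∈ bin-X.
Suppose rivet ∈ bin-Green: no assignment then satisfies all the clues, so rivet ∉ bin-Green.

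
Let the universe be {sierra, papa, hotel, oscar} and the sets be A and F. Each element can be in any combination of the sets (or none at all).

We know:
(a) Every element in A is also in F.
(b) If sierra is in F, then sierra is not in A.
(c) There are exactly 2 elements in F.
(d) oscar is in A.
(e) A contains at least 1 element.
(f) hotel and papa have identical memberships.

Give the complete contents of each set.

A = {oscar}; F = {oscar, sierra}

From (d): oscar ∈ A.
(a) with oscar ∈ A: oscar ∈ F.
Suppose sierra ∈ A: no assignment then satisfies all the clues, so sierra ∉ A.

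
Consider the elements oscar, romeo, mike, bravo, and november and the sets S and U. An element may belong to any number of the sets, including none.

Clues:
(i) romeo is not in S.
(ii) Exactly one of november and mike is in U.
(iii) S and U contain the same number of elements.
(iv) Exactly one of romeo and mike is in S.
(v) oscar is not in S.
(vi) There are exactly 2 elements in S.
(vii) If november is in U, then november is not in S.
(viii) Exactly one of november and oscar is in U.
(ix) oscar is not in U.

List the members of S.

From (i): romeo ∉ S.
From (v): oscar ∉ S.
From (ix): oscar ∉ U.
(iv) (exactly one): mike ∈ S.
(viii) (exactly one): november ∈ U.
(ii) (exactly one): mike ∉ U.
(vii): november ∉ S.
(vi): only 2 candidates remain for S, so all are in.

S = {bravo, mike}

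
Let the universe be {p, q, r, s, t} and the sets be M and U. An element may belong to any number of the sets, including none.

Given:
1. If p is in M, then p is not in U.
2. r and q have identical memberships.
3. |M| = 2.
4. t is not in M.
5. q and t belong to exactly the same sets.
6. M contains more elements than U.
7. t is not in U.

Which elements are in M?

From (4): t ∉ M.
From (7): t ∉ U.
(5): q matches t: q ∉ M.
(5): q matches t: q ∉ U.
(2): r matches q: r ∉ M.
(2): r matches q: r ∉ U.
(3): only 2 candidates remain for M, so all are in.
(1): p ∉ U.

M = {p, s}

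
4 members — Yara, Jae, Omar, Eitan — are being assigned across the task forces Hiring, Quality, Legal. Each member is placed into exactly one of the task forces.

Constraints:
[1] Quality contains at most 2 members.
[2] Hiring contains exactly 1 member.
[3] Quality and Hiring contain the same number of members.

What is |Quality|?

1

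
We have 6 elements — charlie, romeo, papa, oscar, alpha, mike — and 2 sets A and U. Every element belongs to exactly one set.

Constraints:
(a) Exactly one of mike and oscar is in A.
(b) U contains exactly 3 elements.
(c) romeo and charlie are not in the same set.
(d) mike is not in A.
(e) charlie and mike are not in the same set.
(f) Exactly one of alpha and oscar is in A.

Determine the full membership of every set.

A = {charlie, oscar, papa}; U = {alpha, mike, romeo}

From (d): mike ∉ A.
(a) (exactly one): oscar ∈ A.
(f) (exactly one): alpha ∉ A.
Only one set left: alpha ∈ U.
Only one set left: mike ∈ U.
(e): charlie ∉ U.
Only one set left: charlie ∈ A.
(c): romeo ∉ A.
Only one set left: romeo ∈ U.
(b): U already has 3, so the rest are out.
Only one set left: papa ∈ A.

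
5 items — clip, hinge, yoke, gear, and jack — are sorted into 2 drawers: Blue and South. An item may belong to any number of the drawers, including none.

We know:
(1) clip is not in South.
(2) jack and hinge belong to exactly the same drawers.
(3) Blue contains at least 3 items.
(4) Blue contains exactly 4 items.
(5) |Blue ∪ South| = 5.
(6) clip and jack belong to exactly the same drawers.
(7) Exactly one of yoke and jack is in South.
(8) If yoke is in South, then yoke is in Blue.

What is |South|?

2

From (1): clip ∉ South.
(6): jack matches clip: jack ∉ South.
(7) (exactly one): yoke ∈ South.
(8): yoke ∈ Blue.
(2): hinge matches jack: hinge ∉ South.
Suppose clip ∉ Blue: no assignment then satisfies all the clues, so clip ∈ Blue.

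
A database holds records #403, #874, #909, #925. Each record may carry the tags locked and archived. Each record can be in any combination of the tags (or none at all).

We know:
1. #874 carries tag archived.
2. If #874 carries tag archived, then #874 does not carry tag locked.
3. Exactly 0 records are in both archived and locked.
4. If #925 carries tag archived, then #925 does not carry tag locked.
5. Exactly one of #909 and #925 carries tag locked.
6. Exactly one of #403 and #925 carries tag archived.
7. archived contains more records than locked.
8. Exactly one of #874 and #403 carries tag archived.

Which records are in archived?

archived = {#874, #925}

From (1): #874 ∈ archived.
(2): #874 ∉ locked.
(8) (exactly one): #403 ∉ archived.
(6) (exactly one): #925 ∈ archived.
(4): #925 ∉ locked.
(5) (exactly one): #909 ∈ locked.
Suppose #909 ∈ archived: no assignment then satisfies all the clues, so #909 ∉ archived.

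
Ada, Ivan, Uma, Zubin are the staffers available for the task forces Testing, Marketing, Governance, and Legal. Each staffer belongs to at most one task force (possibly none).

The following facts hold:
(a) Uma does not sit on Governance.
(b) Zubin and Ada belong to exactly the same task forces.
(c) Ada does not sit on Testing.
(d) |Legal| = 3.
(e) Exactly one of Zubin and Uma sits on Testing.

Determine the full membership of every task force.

Testing = {Uma}; Marketing = {}; Governance = {}; Legal = {Ada, Ivan, Zubin}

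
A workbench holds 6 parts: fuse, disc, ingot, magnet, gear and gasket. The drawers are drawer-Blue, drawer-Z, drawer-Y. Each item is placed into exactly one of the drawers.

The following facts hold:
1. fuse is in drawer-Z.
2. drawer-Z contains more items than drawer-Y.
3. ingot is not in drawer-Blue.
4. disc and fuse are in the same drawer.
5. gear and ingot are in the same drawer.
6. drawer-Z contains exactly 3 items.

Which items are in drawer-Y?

drawer-Y = {gear, ingot}

From (1): fuse ∈ drawer-Z.
From (3): ingot ∉ drawer-Blue.
(4): disc matches fuse: disc ∉ drawer-Blue.
(4): disc matches fuse: disc ∈ drawer-Z.
(5): gear matches ingot: gear ∉ drawer-Blue.
Suppose ingot ∉ drawer-Y: no assignment then satisfies all the clues, so ingot ∈ drawer-Y.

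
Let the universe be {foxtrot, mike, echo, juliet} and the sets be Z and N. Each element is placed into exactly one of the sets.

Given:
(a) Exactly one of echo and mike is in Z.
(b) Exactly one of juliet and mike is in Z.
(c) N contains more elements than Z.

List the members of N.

N = {echo, foxtrot, juliet}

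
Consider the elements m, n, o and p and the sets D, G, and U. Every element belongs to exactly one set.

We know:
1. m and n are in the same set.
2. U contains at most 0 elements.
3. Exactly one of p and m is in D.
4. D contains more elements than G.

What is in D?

D = {m, n, o}

(2): U already has 0, so the rest are out.
Suppose m ∉ D: no assignment then satisfies all the clues, so m ∈ D.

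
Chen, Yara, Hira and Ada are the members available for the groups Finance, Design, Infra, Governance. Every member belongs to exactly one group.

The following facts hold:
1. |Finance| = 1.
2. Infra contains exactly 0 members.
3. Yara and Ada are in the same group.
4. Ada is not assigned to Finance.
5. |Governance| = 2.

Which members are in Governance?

Governance = {Ada, Yara}

From (4): Ada ∉ Finance.
(2): Infra already has 0, so the rest are out.
(3): Yara matches Ada: Yara ∉ Finance.
Suppose Chen ∈ Governance: no assignment then satisfies all the clues, so Chen ∉ Governance.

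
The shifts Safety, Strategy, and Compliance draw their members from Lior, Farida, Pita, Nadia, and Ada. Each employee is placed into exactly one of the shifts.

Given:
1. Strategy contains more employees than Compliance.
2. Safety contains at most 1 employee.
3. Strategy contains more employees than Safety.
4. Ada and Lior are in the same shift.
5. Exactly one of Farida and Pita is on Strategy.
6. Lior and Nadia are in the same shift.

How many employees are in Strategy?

4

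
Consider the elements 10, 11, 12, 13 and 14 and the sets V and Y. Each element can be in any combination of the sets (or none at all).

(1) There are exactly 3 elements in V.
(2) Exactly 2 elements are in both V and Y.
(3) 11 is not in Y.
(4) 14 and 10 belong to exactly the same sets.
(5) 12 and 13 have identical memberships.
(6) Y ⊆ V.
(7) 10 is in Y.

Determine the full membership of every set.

V = {10, 11, 14}; Y = {10, 14}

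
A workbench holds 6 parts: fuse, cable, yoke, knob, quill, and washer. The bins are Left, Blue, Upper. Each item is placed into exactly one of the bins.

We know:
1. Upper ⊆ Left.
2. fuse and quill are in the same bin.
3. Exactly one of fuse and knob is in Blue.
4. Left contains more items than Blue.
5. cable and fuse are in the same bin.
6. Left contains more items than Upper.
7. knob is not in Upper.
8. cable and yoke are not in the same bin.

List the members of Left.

Left = {cable, fuse, quill, washer}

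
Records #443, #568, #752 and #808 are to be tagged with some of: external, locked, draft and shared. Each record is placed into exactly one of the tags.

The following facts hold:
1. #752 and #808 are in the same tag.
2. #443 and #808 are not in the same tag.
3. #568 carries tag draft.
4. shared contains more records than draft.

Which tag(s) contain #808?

#808: shared

From (3): #568 ∈ draft.
Suppose #808 ∈ external: no assignment then satisfies all the clues, so #808 ∉ external.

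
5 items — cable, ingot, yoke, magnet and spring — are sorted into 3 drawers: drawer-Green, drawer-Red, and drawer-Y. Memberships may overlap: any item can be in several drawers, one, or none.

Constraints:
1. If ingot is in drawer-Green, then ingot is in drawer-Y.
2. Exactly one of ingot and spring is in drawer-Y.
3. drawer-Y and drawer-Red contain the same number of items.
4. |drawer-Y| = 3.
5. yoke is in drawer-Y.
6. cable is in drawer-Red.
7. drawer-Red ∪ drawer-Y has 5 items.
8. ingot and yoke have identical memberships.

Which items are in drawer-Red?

drawer-Red = {cable, magnet, spring}

From (5): yoke ∈ drawer-Y.
From (6): cable ∈ drawer-Red.
(8): ingot matches yoke: ingot ∈ drawer-Y.
(2) (exactly one): spring ∉ drawer-Y.
Suppose ingot ∈ drawer-Red: no assignment then satisfies all the clues, so ingot ∉ drawer-Red.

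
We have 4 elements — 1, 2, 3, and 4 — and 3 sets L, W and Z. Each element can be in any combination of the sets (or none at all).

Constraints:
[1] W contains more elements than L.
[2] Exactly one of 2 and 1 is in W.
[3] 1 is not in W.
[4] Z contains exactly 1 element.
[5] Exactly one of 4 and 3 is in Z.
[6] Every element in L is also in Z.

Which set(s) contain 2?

2: W

From (3): 1 ∉ W.
(2) (exactly one): 2 ∈ W.
Suppose 2 ∈ L: no assignment then satisfies all the clues, so 2 ∉ L.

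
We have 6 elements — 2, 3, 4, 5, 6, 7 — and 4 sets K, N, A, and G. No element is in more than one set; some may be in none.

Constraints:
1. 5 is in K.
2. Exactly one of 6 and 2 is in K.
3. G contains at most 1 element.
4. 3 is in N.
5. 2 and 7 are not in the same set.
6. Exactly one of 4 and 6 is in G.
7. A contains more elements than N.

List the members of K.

K = {2, 5}

From (1): 5 ∈ K.
From (4): 3 ∈ N.
Suppose 2 ∉ K: no assignment then satisfies all the clues, so 2 ∈ K.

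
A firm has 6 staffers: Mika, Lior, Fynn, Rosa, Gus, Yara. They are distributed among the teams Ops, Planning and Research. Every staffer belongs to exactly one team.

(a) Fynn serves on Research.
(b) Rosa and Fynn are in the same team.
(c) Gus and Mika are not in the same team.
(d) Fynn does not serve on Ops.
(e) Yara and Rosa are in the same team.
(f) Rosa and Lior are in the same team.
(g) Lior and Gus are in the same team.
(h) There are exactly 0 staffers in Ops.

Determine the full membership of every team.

Ops = {}; Planning = {Mika}; Research = {Fynn, Gus, Lior, Rosa, Yara}

From (a): Fynn ∈ Research.
(b): Rosa matches Fynn: Rosa ∉ Ops.
(b): Rosa matches Fynn: Rosa ∉ Planning.
(b): Rosa matches Fynn: Rosa ∈ Research.
(e): Yara matches Rosa: Yara ∉ Ops.
(e): Yara matches Rosa: Yara ∉ Planning.
(e): Yara matches Rosa: Yara ∈ Research.
(f): Lior matches Rosa: Lior ∉ Ops.
(f): Lior matches Rosa: Lior ∉ Planning.
(f): Lior matches Rosa: Lior ∈ Research.
(g): Gus matches Lior: Gus ∉ Ops.
Only one team left: Mika ∈ Planning.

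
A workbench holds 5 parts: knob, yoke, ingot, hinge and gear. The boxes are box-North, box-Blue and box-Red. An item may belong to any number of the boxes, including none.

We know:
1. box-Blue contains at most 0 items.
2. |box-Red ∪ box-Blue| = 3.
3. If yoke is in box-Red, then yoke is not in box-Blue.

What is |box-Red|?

3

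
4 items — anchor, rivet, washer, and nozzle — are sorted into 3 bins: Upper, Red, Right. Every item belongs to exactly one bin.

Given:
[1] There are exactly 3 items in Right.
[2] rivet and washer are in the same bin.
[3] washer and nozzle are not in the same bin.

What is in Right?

Right = {anchor, rivet, washer}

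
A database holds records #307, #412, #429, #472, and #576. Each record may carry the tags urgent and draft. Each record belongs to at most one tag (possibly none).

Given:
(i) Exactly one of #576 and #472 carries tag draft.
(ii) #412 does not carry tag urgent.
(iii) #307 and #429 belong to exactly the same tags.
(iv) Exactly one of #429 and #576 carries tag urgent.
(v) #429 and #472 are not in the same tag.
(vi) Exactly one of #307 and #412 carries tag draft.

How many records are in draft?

2

From (ii): #412 ∉ urgent.
Suppose #307 ∈ draft: no assignment then satisfies all the clues, so #307 ∉ draft.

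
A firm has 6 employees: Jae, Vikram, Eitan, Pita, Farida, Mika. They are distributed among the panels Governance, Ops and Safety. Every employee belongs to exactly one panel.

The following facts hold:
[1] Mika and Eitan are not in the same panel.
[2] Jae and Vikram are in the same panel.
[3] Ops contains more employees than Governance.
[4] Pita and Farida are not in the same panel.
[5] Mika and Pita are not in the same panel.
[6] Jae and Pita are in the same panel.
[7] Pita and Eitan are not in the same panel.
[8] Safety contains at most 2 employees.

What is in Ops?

Ops = {Jae, Pita, Vikram}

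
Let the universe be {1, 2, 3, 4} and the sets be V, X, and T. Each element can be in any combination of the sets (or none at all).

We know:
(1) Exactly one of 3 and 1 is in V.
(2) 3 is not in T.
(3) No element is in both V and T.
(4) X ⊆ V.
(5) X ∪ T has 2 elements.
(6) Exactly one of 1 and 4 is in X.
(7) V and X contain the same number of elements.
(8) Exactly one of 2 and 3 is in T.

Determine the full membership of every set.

V = {1}; X = {1}; T = {2}

From (2): 3 ∉ T.
(8) (exactly one): 2 ∈ T.
(3) (disjoint): 2 ∉ V.
(4) contrapositive: 2 ∉ X.
Suppose 1 ∉ V: no assignment then satisfies all the clues, so 1 ∈ V.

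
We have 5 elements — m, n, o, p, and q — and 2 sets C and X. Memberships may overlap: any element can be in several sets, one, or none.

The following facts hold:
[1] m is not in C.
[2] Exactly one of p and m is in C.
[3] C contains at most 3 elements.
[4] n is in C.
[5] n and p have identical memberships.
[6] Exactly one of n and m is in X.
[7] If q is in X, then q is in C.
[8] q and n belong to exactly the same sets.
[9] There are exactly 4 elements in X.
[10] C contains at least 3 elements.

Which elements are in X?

X = {n, o, p, q}

From (1): m ∉ C.
From (4): n ∈ C.
(2) (exactly one): p ∈ C.
(8): q matches n: q ∈ C.
(3): C already has 3, so the rest are out.
Suppose m ∈ X: no assignment then satisfies all the clues, so m ∉ X.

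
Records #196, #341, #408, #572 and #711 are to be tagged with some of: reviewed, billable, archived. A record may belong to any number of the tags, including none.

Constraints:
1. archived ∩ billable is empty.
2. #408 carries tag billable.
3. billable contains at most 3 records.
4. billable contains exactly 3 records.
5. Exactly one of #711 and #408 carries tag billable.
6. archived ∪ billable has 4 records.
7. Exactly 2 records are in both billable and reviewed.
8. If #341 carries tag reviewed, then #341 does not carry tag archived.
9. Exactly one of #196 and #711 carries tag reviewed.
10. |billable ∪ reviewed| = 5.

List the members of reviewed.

reviewed = {#341, #408, #572, #711}

From (2): #408 ∈ billable.
(1) (disjoint): #408 ∉ archived.
(5) (exactly one): #711 ∉ billable.
Suppose #196 ∈ reviewed: no assignment then satisfies all the clues, so #196 ∉ reviewed.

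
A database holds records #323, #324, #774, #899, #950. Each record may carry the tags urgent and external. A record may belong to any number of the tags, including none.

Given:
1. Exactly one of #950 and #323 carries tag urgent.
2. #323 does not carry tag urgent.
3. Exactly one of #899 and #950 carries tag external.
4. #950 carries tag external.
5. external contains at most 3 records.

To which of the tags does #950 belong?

From (2): #323 ∉ urgent.
From (4): #950 ∈ external.
(1) (exactly one): #950 ∈ urgent.
(3) (exactly one): #899 ∉ external.

#950: external, urgent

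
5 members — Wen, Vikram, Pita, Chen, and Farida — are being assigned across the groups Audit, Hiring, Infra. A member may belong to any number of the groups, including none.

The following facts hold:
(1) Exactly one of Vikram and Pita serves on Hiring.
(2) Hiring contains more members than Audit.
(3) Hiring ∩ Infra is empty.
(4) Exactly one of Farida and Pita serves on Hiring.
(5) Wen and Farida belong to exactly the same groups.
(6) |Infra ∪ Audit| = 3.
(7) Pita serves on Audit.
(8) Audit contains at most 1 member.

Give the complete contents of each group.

Audit = {Pita}; Hiring = {Chen, Pita}; Infra = {Farida, Wen}

From (7): Pita ∈ Audit.
(8): Audit already has 1, so the rest are out.
Suppose Wen ∈ Hiring: no assignment then satisfies all the clues, so Wen ∉ Hiring.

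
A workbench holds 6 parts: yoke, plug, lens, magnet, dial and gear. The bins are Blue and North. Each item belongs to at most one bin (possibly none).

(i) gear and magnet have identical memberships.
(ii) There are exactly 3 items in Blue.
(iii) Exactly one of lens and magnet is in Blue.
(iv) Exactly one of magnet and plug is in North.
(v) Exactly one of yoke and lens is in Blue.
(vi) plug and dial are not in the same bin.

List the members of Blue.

Blue = {gear, magnet, yoke}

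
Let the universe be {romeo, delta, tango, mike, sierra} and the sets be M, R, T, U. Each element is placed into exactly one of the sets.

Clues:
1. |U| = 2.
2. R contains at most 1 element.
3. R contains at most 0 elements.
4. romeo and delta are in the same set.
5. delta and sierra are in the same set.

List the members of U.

U = {mike, tango}

(3): R already has 0, so the rest are out.
Suppose romeo ∈ U: no assignment then satisfies all the clues, so romeo ∉ U.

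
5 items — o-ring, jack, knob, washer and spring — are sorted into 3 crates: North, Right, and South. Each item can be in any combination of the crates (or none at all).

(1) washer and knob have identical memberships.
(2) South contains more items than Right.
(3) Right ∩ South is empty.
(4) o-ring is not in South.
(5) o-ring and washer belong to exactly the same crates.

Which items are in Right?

Right = {}

From (4): o-ring ∉ South.
(5): washer matches o-ring: washer ∉ South.
(1): knob matches washer: knob ∉ South.
Suppose o-ring ∈ Right: no assignment then satisfies all the clues, so o-ring ∉ Right.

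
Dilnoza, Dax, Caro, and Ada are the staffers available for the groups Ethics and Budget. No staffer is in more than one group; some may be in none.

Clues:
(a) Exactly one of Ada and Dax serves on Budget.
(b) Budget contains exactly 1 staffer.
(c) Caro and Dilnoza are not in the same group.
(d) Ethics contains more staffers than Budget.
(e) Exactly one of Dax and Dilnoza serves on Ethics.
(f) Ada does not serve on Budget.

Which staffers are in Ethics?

Ethics = {Ada, Dilnoza}

From (f): Ada ∉ Budget.
(a) (exactly one): Dax ∈ Budget.
(b): Budget already has 1, so the rest are out.
(e) (exactly one): Dilnoza ∈ Ethics.
(c): Caro ∉ Ethics.
Suppose Ada ∉ Ethics: no assignment then satisfies all the clues, so Ada ∈ Ethics.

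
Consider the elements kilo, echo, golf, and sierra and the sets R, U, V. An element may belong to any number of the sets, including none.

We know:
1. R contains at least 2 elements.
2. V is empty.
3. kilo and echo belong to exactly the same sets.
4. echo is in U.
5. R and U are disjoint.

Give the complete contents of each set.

R = {golf, sierra}; U = {echo, kilo}; V = {}

From (4): echo ∈ U.
(2): V already has 0, so the rest are out.
(3): kilo matches echo: kilo ∈ U.
(5) (disjoint): kilo ∉ R.
(5) (disjoint): echo ∉ R.
(1): only 2 candidates remain for R, so all are in.
(5) (disjoint): golf ∉ U.
(5) (disjoint): sierra ∉ U.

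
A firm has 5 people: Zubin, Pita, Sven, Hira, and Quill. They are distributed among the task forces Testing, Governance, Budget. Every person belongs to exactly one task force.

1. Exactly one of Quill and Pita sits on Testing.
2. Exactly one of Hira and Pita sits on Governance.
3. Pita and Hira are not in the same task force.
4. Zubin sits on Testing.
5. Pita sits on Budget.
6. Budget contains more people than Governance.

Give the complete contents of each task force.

Testing = {Quill, Zubin}; Governance = {Hira}; Budget = {Pita, Sven}

From (4): Zubin ∈ Testing.
From (5): Pita ∈ Budget.
(1) (exactly one): Quill ∈ Testing.
(2) (exactly one): Hira ∈ Governance.
Suppose Sven ∈ Testing: no assignment then satisfies all the clues, so Sven ∉ Testing.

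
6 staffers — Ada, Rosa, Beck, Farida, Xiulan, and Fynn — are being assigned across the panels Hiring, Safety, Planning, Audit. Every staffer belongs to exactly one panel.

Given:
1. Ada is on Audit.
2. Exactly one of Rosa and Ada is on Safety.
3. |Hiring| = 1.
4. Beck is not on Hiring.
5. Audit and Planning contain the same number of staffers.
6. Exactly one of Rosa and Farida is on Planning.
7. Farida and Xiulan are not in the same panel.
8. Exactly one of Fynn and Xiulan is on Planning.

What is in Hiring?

Hiring = {Xiulan}

From (1): Ada ∈ Audit.
From (4): Beck ∉ Hiring.
(2) (exactly one): Rosa ∈ Safety.
(6) (exactly one): Farida ∈ Planning.
(7): Xiulan ∉ Planning.
(8) (exactly one): Fynn ∈ Planning.
(3): only 1 candidates remain for Hiring, so all are in.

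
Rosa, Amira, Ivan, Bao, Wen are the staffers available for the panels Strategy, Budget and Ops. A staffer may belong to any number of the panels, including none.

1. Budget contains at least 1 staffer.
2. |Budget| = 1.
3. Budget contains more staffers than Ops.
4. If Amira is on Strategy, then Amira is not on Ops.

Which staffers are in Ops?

Ops = {}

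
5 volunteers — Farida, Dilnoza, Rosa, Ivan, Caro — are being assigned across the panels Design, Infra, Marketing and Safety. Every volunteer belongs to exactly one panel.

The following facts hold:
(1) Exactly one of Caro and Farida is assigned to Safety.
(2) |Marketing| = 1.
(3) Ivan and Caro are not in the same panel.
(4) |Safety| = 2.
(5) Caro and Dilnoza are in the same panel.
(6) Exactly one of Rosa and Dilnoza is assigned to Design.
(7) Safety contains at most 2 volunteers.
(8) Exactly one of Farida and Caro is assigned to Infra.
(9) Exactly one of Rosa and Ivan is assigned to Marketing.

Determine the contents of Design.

Design = {Rosa}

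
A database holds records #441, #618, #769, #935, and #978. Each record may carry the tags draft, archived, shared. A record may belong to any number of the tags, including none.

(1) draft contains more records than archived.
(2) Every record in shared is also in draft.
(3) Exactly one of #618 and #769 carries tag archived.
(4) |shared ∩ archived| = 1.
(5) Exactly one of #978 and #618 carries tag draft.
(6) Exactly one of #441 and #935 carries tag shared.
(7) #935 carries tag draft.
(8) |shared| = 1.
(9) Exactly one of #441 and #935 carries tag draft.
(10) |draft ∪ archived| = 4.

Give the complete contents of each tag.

draft = {#769, #935, #978}; archived = {#618, #935}; shared = {#935}

From (7): #935 ∈ draft.
(9) (exactly one): #441 ∉ draft.
(2) contrapositive: #441 ∉ shared.
(6) (exactly one): #935 ∈ shared.
(8): shared already has 1, so the rest are out.
Suppose #441 ∈ archived: no assignment then satisfies all the clues, so #441 ∉ archived.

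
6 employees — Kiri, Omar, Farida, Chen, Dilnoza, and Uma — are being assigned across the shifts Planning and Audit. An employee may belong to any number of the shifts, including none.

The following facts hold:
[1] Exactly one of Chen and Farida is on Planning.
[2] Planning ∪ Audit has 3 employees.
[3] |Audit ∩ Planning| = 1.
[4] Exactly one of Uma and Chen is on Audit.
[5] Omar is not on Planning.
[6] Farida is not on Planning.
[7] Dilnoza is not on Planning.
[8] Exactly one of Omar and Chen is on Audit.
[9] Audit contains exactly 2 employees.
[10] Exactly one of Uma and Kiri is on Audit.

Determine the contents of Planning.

Planning = {Chen, Uma}

From (5): Omar ∉ Planning.
From (6): Farida ∉ Planning.
From (7): Dilnoza ∉ Planning.
(1) (exactly one): Chen ∈ Planning.
Suppose Kiri ∈ Planning: no assignment then satisfies all the clues, so Kiri ∉ Planning.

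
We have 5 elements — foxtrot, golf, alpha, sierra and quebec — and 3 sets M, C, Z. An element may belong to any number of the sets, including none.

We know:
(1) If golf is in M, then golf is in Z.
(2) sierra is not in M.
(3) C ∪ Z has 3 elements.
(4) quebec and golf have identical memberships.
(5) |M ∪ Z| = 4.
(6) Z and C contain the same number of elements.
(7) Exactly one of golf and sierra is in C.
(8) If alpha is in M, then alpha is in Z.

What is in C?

C = {alpha, golf, quebec}

From (2): sierra ∉ M.
Suppose foxtrot ∈ C: no assignment then satisfies all the clues, so foxtrot ∉ C.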